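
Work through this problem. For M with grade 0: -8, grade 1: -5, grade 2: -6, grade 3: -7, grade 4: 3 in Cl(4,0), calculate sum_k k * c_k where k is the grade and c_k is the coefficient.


Grade-weighted sum = sum of grade_k * coefficient_k
0*(-8) = 0
1*(-5) = -5
2*(-6) = -12
3*(-7) = -21
4*3 = 12
Total = 0 + (-5) + (-12) + (-21) + 12 = -26


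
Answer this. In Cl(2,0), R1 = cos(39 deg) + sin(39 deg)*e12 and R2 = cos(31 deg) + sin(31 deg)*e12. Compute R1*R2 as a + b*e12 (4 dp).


Same-plane rotors commute and their half-angles add:
R1*R2 = cos(a1 + a2) + sin(a1 + a2)*e12.
a1 + a2 = 39 + 31 = 70 deg
cos(70 deg) = 0.3420
sin(70 deg) = 0.9397
R1*R2 = 0.3420 + 0.9397*e12


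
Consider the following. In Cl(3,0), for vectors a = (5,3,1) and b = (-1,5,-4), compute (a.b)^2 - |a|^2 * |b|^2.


a . b = 5*(-1) + 3*5 + 1*(-4)
= -5 + 15 + (-4) = 6
|a|^2 = 5^2 + 3^2 + 1^2 = 35
|b|^2 = (-1)^2 + 5^2 + (-4)^2 = 42
(a.b)^2 = 6^2 = 36
|a|^2 * |b|^2 = 35 * 42 = 1470
Result = 36 - 1470 = -1434


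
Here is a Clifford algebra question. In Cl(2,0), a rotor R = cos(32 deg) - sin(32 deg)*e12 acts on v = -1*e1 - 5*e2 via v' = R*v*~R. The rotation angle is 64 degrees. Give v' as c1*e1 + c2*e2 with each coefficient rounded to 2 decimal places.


Rotor R = cos(32deg) - sin(32deg)*e12
Rotation angle theta = 2 * 32 = 64 degrees
v' = R*v*~R rotates v by theta.
cos(64deg) = 0.4384, sin(64deg) = 0.8988
v'_1 = -1*cos(64deg) - (-5)*sin(64deg)
= -1*0.4384 - (-5)*0.8988
= 4.06
v'_2 = -1*sin(64deg) + (-5)*cos(64deg)
= -1*0.8988 + (-5)*0.4384
= -3.09
v' = 4.06*e1 - 3.09*e2


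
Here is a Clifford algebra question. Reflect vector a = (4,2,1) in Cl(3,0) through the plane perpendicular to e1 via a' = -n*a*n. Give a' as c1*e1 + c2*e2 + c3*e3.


Reflection formula: a' = -n*a*n, with n = e1 (unit vector, n^2 = 1).
For reflection through hyperplane perp to e1:
The component along e1 flips sign, others stay.
a = (4, 2, 1)
a' = (-4, 2, 1)
a' = -4*e1 + 2*e2 + 1*e3


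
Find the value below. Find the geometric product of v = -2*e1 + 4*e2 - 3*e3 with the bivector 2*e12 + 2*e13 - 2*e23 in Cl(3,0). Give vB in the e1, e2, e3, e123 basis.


vB has grade-1 (vector) and grade-3 (trivector) parts: vB = (v _| B) + (v ^ B).
Vector part <vB>_1:
  e1: -v2*b12 - v3*b13 = -(4)*(2) - (-3)*(2) = -2
  e2: v1*b12 - v3*b23 = (-2)*(2) - (-3)*(-2) = -10
  e3: v1*b13 + v2*b23 = (-2)*(2) + (4)*(-2) = -12
Trivector part <vB>_3:
  e123: v1*b23 - v2*b13 + v3*b12 = (-2)*(-2) - (4)*(2) + (-3)*(2) = -10
vB = -2*e1 - 10*e2 - 12*e3 - 10*e123


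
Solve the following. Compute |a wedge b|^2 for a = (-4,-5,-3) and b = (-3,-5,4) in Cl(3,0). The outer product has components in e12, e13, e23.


a wedge b = (a1*b2 - a2*b1)*e12 + (a1*b3 - a3*b1)*e13 + (a2*b3 - a3*b2)*e23
e12 coeff: (-4)*(-5) - (-5)*(-3) = 20 - 15 = 5
e13 coeff: (-4)*4 - (-3)*(-3) = -16 - 9 = -25
e23 coeff: (-5)*4 - (-3)*(-5) = -20 - 15 = -35
|a wedge b|^2 = 5^2 + (-25)^2 + (-35)^2
= 25 + 625 + 1225
= 1875


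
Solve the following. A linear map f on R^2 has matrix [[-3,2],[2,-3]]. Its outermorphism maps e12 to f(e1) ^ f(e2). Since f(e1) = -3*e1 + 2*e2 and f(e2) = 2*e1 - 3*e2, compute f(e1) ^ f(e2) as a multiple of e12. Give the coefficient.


The outermorphism of a linear map f sends e1^e2 to f(e1)^f(e2).
f(e1) = -3*e1 + 2*e2
f(e2) = 2*e1 - 3*e2
f(e1) ^ f(e2) = (-3*e1 + 2*e2) ^ (2*e1 - 3*e2)
= (-3)*(-3)*e12 + 2*2*e21
= (9 - 4)*e12
= 5*e12
Coefficient = 5


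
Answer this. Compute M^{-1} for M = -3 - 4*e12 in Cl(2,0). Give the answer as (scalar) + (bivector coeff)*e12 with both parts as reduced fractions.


M = -3 - 4*e12, where e12^2 = -1.
Since M commutes with its reverse ~M = a - b*e12, M * ~M = a^2 - b^2*e12^2 = a^2 + b^2.
So M^{-1} = ~M / (a^2 + b^2) = (a - b*e12)/(a^2 + b^2).
a^2 + b^2 = 9 + 16 = 25
Scalar part = -3/25 = -3/25
Bivector coeff = 4/25 = 4/25
M^{-1} = -3/25 + 4/25*e12


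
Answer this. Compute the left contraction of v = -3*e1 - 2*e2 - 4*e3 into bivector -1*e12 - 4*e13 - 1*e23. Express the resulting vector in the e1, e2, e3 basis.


Left contraction v _| B = <vB>_1 (grade-1 part of the geometric product vB).
Using e1_|e12 = e2, e2_|e12 = -e1, e1_|e13 = e3, e3_|e13 = -e1, e2_|e23 = e3, e3_|e23 = -e2:
e1 coeff: -v2*b12 - v3*b13 = -(-2)*(-1) - (-4)*(-4) = -18
e2 coeff: v1*b12 - v3*b23 = (-3)*(-1) - (-4)*(-1) = -1
e3 coeff: v1*b13 + v2*b23 = (-3)*(-4) + (-2)*(-1) = 14
v _| B = -18*e1 - 1*e2 + 14*e3


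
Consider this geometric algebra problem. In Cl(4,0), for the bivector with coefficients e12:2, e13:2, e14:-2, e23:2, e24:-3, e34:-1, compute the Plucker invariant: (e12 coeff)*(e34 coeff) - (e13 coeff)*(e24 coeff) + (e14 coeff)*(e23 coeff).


Plucker relation: af - be + cd
a*f = 2*(-1) = -2
b*e = 2*(-3) = -6
c*d = (-2)*2 = -4
af - be + cd = -2 - (-6) + (-4)
= 0


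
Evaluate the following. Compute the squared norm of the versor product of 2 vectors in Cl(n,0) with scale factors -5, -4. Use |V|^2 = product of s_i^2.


Each vector v_i has |v_i|^2 = s_i^2
Squared scales: (-5)^2 = 25, (-4)^2 = 16
|V|^2 = 25 * 16
= 400


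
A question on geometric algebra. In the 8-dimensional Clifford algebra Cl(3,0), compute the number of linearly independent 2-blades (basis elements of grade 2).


Number of grade-k basis blades in Cl(p,q) with n = p + q is C(n, k).
n = 3 + 0 = 3
C(3, 2) = 3! / (2! * 1!)
= 6 / (2 * 1)
= 3


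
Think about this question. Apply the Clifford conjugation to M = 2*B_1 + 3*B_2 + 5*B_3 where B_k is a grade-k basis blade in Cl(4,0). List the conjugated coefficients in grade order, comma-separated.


Clifford conjugate sign for grade k: (-1)^(k(k+1)/2)
Grade 1: (-1)^(1*2/2) = (-1)^1 = -1, coeff 2 -> -2
Grade 2: (-1)^(2*3/2) = (-1)^3 = -1, coeff 3 -> -3
Grade 3: (-1)^(3*4/2) = (-1)^6 = 1, coeff 5 -> 5
Conjugated coefficients: -2, -3, 5


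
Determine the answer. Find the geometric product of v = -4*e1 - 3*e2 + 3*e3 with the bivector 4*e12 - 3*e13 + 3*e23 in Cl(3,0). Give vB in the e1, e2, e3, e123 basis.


vB has grade-1 (vector) and grade-3 (trivector) parts: vB = (v _| B) + (v ^ B).
Vector part <vB>_1:
  e1: -v2*b12 - v3*b13 = -(-3)*(4) - (3)*(-3) = 21
  e2: v1*b12 - v3*b23 = (-4)*(4) - (3)*(3) = -25
  e3: v1*b13 + v2*b23 = (-4)*(-3) + (-3)*(3) = 3
Trivector part <vB>_3:
  e123: v1*b23 - v2*b13 + v3*b12 = (-4)*(3) - (-3)*(-3) + (3)*(4) = -9
vB = 21*e1 - 25*e2 + 3*e3 - 9*e123


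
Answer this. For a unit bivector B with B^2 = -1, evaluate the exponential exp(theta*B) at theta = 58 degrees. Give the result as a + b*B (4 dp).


For a unit bivector B with B^2 = -1, the exponential series gives
e^(theta*B) = cos(theta) + sin(theta)*B (the GA analogue of Euler's formula).
theta = 58 degrees = 1.012291 rad
cos(58 deg) = 0.5299
sin(58 deg) = 0.8480
exp(theta*B) = 0.5299 + 0.8480*B


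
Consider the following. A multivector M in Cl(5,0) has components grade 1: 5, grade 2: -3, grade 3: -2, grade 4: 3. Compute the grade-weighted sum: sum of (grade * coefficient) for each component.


Grade-weighted sum = sum of grade_k * coefficient_k
1*5 = 5
2*(-3) = -6
3*(-2) = -6
4*3 = 12
Total = 5 + (-6) + (-6) + 12 = 5


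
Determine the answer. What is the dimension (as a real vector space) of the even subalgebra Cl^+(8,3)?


Even subalgebra dimension = 2^(n-1)
n = 8 + 3 = 11
2^(11 - 1) = 2^10 = 1024
Verification: sum of C(11,k) for even k = 1 + 55 + 330 + 462 + 165 + 11 = 1024
Result = 1024


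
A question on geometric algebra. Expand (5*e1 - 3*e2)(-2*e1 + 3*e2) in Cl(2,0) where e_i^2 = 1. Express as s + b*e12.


Expand: (5*e1 - 3*e2)(-2*e1 + 3*e2)
= 5*(-2)*e1e1 + 5*3*e1e2 + (-3)*(-2)*e2e1 + (-3)*3*e2e2
Using e1^2 = e2^2 = 1, e2e1 = -e1e2:
Scalar part s = 5*(-2) + (-3)*3 = -10 + (-9) = -19
Bivector part b = 5*3 - (-3)*(-2) = 15 - 6 = 9
uv = -19 + 9*e12


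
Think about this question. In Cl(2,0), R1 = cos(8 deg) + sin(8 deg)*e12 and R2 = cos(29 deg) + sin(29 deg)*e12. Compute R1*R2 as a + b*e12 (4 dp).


Same-plane rotors commute and their half-angles add:
R1*R2 = cos(a1 + a2) + sin(a1 + a2)*e12.
a1 + a2 = 8 + 29 = 37 deg
cos(37 deg) = 0.7986
sin(37 deg) = 0.6018
R1*R2 = 0.7986 + 0.6018*e12


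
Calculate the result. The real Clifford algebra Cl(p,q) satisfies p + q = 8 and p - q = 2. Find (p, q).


We need p + q = 8 and p - q = 2.
Adding: 2p = 8 + 2 = 10, so p = 5.
Then q = 8 - 5 = 3.
(p, q) = (5, 3)


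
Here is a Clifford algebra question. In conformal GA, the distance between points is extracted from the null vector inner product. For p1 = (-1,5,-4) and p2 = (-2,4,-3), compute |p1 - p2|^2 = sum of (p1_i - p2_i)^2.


p1 - p2 = (1, 1, -1)
|p1 - p2|^2 = 1^2 + 1^2 + (-1)^2
= 1 + 1 + 1
= 3


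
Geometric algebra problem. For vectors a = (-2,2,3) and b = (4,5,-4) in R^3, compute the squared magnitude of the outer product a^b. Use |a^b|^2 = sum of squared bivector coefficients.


a wedge b = (a1*b2 - a2*b1)*e12 + (a1*b3 - a3*b1)*e13 + (a2*b3 - a3*b2)*e23
e12 coeff: (-2)*5 - 2*4 = -10 - 8 = -18
e13 coeff: (-2)*(-4) - 3*4 = 8 - 12 = -4
e23 coeff: 2*(-4) - 3*5 = -8 - 15 = -23
|a wedge b|^2 = (-18)^2 + (-4)^2 + (-23)^2
= 324 + 16 + 529
= 869


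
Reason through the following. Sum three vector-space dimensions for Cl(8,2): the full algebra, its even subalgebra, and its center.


n = 8 + 2 = 10
Total dim = 2^10 = 1024
Even subalgebra dim = 2^9 = 512
n is even, so center dim = 1
Sum = 1024 + 512 + 1 = 1537


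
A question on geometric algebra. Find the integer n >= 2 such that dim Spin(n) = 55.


dim Spin(n) = dim so(n) = n(n-1)/2.
Solve n(n-1)/2 = 55, i.e. n^2 - n - 110 = 0.
Discriminant = 1 + 8*55 = 441
n = (1 + sqrt(441))/2 = (1 + 21)/2 = 11


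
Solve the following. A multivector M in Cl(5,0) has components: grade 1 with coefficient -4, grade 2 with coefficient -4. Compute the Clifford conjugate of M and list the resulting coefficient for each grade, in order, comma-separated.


Clifford conjugate sign for grade k: (-1)^(k(k+1)/2)
Grade 1: (-1)^(1*2/2) = (-1)^1 = -1, coeff -4 -> 4
Grade 2: (-1)^(2*3/2) = (-1)^3 = -1, coeff -4 -> 4
Conjugated coefficients: 4, 4


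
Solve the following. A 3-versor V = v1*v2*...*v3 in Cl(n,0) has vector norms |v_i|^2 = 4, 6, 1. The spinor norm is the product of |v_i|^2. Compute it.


Spinor norm N(V) = |v1|^2 * |v2|^2 * ... * |v3|^2
= 4 * 6 * 1
Running product: 4, 24, 24
N(V) = 24


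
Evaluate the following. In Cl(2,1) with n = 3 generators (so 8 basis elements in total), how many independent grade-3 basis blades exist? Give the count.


Number of grade-k basis blades in Cl(p,q) with n = p + q is C(n, k).
n = 2 + 1 = 3
C(3, 3) = 3! / (3! * 0!)
= 6 / (6 * 1)
= 1


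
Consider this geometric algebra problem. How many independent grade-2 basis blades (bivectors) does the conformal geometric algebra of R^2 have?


The conformal model of R^2 uses Cl(3,1) with m = 2 + 2 = 4 generators.
Number of grade-2 blades = C(m, 2) = C(4, 2)
= 4*3/2 = 6


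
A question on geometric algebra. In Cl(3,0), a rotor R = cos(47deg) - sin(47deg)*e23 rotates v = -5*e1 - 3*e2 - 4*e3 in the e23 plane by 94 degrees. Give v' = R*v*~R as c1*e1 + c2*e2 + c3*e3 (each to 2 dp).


Rotor R = cos(47deg) - sin(47deg)*e23
Rotation angle theta = 2 * 47 = 94 degrees in the e23 plane (e2 -> e3).
The component perpendicular to the plane (e1) is invariant: v'_1 = v1 = -5.00
cos(94deg) = -0.0698, sin(94deg) = 0.9976
v'_2 = v2*cos(theta) - v3*sin(theta) = -3*(-0.0698) - (-4)*0.9976 = 4.20
v'_3 = v2*sin(theta) + v3*cos(theta) = -3*0.9976 + (-4)*(-0.0698) = -2.71
v' = -5.00*e1 + 4.20*e2 - 2.71*e3


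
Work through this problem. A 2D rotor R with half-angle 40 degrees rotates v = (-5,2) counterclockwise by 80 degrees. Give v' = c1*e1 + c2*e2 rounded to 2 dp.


Rotor R = cos(40deg) - sin(40deg)*e12
Rotation angle theta = 2 * 40 = 80 degrees
v' = R*v*~R rotates v by theta.
cos(80deg) = 0.1736, sin(80deg) = 0.9848
v'_1 = -5*cos(80deg) - 2*sin(80deg)
= -5*0.1736 - 2*0.9848
= -2.84
v'_2 = -5*sin(80deg) + 2*cos(80deg)
= -5*0.9848 + 2*0.1736
= -4.58
v' = -2.84*e1 - 4.58*e2


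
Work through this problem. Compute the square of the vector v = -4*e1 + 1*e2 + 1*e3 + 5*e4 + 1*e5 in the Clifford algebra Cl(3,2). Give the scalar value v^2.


v^2 = sum of c_i^2 * e_i^2
Positive signature terms (e_i^2 = +1): (-4)^2 + 1^2 + 1^2 = 18
Negative signature terms (e_j^2 = -1): 5^2 + 1^2 = 26
v^2 = 18 - 26 = -8


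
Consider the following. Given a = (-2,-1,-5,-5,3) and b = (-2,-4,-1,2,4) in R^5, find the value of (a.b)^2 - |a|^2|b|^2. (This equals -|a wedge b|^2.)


a . b = (-2)*(-2) + (-1)*(-4) + (-5)*(-1) + (-5)*2 + 3*4
= 4 + 4 + 5 + (-10) + 12 = 15
|a|^2 = (-2)^2 + (-1)^2 + (-5)^2 + (-5)^2 + 3^2 = 64
|b|^2 = (-2)^2 + (-4)^2 + (-1)^2 + 2^2 + 4^2 = 41
(a.b)^2 = 15^2 = 225
|a|^2 * |b|^2 = 64 * 41 = 2624
Result = 225 - 2624 = -2399


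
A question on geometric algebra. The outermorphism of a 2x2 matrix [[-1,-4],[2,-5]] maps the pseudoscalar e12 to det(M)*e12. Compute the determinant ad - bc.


The outermorphism of a linear map f sends e1^e2 to f(e1)^f(e2).
f(e1) = -1*e1 + 2*e2
f(e2) = -4*e1 - 5*e2
f(e1) ^ f(e2) = (-1*e1 + 2*e2) ^ (-4*e1 - 5*e2)
= (-1)*(-5)*e12 + 2*(-4)*e21
= (5 - (-8))*e12
= 13*e12
Coefficient = 13


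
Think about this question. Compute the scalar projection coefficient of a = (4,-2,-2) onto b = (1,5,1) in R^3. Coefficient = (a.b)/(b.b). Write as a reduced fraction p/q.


Projection coefficient = (a . b) / (b . b)
a . b = 4*1 + (-2)*5 + (-2)*1
= 4 + (-10) + (-2) = -8
b . b = 1^2 + 5^2 + 1^2
= 1 + 25 + 1 = 27
Coefficient = -8/27
In lowest terms: -8/27


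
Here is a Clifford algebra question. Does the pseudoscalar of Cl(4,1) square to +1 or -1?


The pseudoscalar I = e1...e_n (product of all n generators) of Cl(p,q) satisfies I^2 = (-1)^(q + n(n-1)/2).
p = 4, q = 1, n = p + q = 5
n(n-1)/2 = 5 * 4 / 2 = 10
Exponent = q + n(n-1)/2 = 1 + 10 = 11
I^2 = (-1)^11 = -1


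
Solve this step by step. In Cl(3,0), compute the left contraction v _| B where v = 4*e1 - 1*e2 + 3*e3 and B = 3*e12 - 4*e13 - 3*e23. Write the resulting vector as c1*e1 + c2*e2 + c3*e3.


Left contraction v _| B = <vB>_1 (grade-1 part of the geometric product vB).
Using e1_|e12 = e2, e2_|e12 = -e1, e1_|e13 = e3, e3_|e13 = -e1, e2_|e23 = e3, e3_|e23 = -e2:
e1 coeff: -v2*b12 - v3*b13 = -(-1)*(3) - (3)*(-4) = 15
e2 coeff: v1*b12 - v3*b23 = (4)*(3) - (3)*(-3) = 21
e3 coeff: v1*b13 + v2*b23 = (4)*(-4) + (-1)*(-3) = -13
v _| B = 15*e1 + 21*e2 - 13*e3


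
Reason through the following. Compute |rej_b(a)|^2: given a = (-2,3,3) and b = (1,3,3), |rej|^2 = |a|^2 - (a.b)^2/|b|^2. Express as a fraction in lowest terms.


|a|^2 = (-2)^2 + 3^2 + 3^2 = 22
|b|^2 = 1^2 + 3^2 + 3^2 = 19
a . b = (-2)*1 + 3*3 + 3*3 = 16
(a.b)^2 = 16^2 = 256
|rej|^2 = 22 - 256/19
= (418 - 256)/19
= 162/19
In lowest terms: 162/19


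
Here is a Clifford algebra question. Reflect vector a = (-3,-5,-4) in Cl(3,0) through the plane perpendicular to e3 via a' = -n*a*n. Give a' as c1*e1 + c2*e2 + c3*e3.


Reflection formula: a' = -n*a*n, with n = e3 (unit vector, n^2 = 1).
For reflection through hyperplane perp to e3:
The component along e3 flips sign, others stay.
a = (-3, -5, -4)
a' = (-3, -5, 4)
a' = -3*e1 - 5*e2 + 4*e3


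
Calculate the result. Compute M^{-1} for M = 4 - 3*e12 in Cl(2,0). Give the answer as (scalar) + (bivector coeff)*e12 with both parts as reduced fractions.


M = 4 - 3*e12, where e12^2 = -1.
Since M commutes with its reverse ~M = a - b*e12, M * ~M = a^2 - b^2*e12^2 = a^2 + b^2.
So M^{-1} = ~M / (a^2 + b^2) = (a - b*e12)/(a^2 + b^2).
a^2 + b^2 = 16 + 9 = 25
Scalar part = 4/25 = 4/25
Bivector coeff = 3/25 = 3/25
M^{-1} = 4/25 + 3/25*e12


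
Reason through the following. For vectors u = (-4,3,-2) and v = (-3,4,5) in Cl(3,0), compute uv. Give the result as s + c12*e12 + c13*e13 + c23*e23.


In Cl(3,0): e_i^2 = 1, e_ie_j = -e_je_i for i != j.
Scalar part = u . v = (-4)*(-3) + 3*4 + (-2)*5
= 12 + 12 + (-10) = 14
e12 coeff = (-4)*4 - 3*(-3) = -16 - (-9) = -7
e13 coeff = (-4)*5 - (-2)*(-3) = -20 - 6 = -26
e23 coeff = 3*5 - (-2)*4 = 15 - (-8) = 23
uv = 14 - 7*e12 - 26*e13 + 23*e23


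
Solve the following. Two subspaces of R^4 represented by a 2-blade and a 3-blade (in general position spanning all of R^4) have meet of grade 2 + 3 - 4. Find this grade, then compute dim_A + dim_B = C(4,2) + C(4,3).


Meet grade = grade(A) + grade(B) - n
= 2 + 3 - 4 = 1
C(4,2) = 6
C(4,3) = 4
dim_A + dim_B = 6 + 4 = 10


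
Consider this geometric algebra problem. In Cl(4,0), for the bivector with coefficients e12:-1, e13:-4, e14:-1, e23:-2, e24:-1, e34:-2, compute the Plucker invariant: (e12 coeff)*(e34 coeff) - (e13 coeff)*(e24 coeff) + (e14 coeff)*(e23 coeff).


Plucker relation: af - be + cd
a*f = (-1)*(-2) = 2
b*e = (-4)*(-1) = 4
c*d = (-1)*(-2) = 2
af - be + cd = 2 - 4 + 2
= 0


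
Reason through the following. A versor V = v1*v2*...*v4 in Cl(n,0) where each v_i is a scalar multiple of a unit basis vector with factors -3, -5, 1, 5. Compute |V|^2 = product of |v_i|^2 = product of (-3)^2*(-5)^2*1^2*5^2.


Each vector v_i has |v_i|^2 = s_i^2
Squared scales: (-3)^2 = 9, (-5)^2 = 25, 1^2 = 1, 5^2 = 25
|V|^2 = 9 * 25 * 1 * 25
= 5625


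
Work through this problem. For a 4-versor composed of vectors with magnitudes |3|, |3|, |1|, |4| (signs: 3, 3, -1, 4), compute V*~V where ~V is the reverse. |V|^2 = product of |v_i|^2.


Each vector v_i has |v_i|^2 = s_i^2
Squared scales: 3^2 = 9, 3^2 = 9, (-1)^2 = 1, 4^2 = 16
|V|^2 = 9 * 9 * 1 * 16
= 1296


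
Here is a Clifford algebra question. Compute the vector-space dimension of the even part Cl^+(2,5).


Even subalgebra dimension = 2^(n-1)
n = 2 + 5 = 7
2^(7 - 1) = 2^6 = 64
Verification: sum of C(7,k) for even k = 1 + 21 + 35 + 7 = 64
Result = 64


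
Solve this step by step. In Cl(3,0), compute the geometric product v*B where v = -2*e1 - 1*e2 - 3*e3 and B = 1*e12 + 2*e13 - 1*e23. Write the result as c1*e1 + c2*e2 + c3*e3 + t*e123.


vB has grade-1 (vector) and grade-3 (trivector) parts: vB = (v _| B) + (v ^ B).
Vector part <vB>_1:
  e1: -v2*b12 - v3*b13 = -(-1)*(1) - (-3)*(2) = 7
  e2: v1*b12 - v3*b23 = (-2)*(1) - (-3)*(-1) = -5
  e3: v1*b13 + v2*b23 = (-2)*(2) + (-1)*(-1) = -3
Trivector part <vB>_3:
  e123: v1*b23 - v2*b13 + v3*b12 = (-2)*(-1) - (-1)*(2) + (-3)*(1) = 1
vB = 7*e1 - 5*e2 - 3*e3 + 1*e123


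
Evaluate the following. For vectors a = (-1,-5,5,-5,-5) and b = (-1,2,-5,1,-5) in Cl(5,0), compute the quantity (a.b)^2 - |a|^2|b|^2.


a . b = (-1)*(-1) + (-5)*2 + 5*(-5) + (-5)*1 + (-5)*(-5)
= 1 + (-10) + (-25) + (-5) + 25 = -14
|a|^2 = (-1)^2 + (-5)^2 + 5^2 + (-5)^2 + (-5)^2 = 101
|b|^2 = (-1)^2 + 2^2 + (-5)^2 + 1^2 + (-5)^2 = 56
(a.b)^2 = (-14)^2 = 196
|a|^2 * |b|^2 = 101 * 56 = 5656
Result = 196 - 5656 = -5460


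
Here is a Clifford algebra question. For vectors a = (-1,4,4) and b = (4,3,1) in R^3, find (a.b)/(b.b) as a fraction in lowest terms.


Projection coefficient = (a . b) / (b . b)
a . b = (-1)*4 + 4*3 + 4*1
= -4 + 12 + 4 = 12
b . b = 4^2 + 3^2 + 1^2
= 16 + 9 + 1 = 26
Coefficient = 12/26
In lowest terms: 6/13


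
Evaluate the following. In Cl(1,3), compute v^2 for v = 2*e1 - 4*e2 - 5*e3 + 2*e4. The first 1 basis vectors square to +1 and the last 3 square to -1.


v^2 = sum of c_i^2 * e_i^2
Positive signature terms (e_i^2 = +1): 2^2 = 4
Negative signature terms (e_j^2 = -1): (-4)^2 + (-5)^2 + 2^2 = 45
v^2 = 4 - 45 = -41


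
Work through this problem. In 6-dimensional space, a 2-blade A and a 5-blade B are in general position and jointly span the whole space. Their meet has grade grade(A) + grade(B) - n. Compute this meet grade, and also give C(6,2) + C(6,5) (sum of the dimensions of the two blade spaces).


Meet grade = grade(A) + grade(B) - n
= 2 + 5 - 6 = 1
C(6,2) = 15
C(6,5) = 6
dim_A + dim_B = 15 + 6 = 21


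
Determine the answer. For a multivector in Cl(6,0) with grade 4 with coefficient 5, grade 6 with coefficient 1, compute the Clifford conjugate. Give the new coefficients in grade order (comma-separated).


Clifford conjugate sign for grade k: (-1)^(k(k+1)/2)
Grade 4: (-1)^(4*5/2) = (-1)^10 = 1, coeff 5 -> 5
Grade 6: (-1)^(6*7/2) = (-1)^21 = -1, coeff 1 -> -1
Conjugated coefficients: 5, -1


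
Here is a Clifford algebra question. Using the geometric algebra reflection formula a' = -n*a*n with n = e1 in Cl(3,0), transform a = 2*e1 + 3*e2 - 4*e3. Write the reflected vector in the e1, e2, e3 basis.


Reflection formula: a' = -n*a*n, with n = e1 (unit vector, n^2 = 1).
For reflection through hyperplane perp to e1:
The component along e1 flips sign, others stay.
a = (2, 3, -4)
a' = (-2, 3, -4)
a' = -2*e1 + 3*e2 - 4*e3


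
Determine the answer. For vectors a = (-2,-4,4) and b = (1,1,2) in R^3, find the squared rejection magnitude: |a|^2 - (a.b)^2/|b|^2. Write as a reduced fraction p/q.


|a|^2 = (-2)^2 + (-4)^2 + 4^2 = 36
|b|^2 = 1^2 + 1^2 + 2^2 = 6
a . b = (-2)*1 + (-4)*1 + 4*2 = 2
(a.b)^2 = 2^2 = 4
|rej|^2 = 36 - 4/6
= (216 - 4)/6
= 212/6
In lowest terms: 106/3


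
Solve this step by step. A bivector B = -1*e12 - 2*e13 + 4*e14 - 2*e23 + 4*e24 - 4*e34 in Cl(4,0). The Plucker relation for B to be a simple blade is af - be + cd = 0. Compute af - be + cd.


Plucker relation: af - be + cd
a*f = (-1)*(-4) = 4
b*e = (-2)*4 = -8
c*d = 4*(-2) = -8
af - be + cd = 4 - (-8) + (-8)
= 4


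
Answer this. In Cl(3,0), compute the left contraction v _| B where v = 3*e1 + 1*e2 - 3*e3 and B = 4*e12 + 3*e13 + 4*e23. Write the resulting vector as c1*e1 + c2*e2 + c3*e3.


Left contraction v _| B = <vB>_1 (grade-1 part of the geometric product vB).
Using e1_|e12 = e2, e2_|e12 = -e1, e1_|e13 = e3, e3_|e13 = -e1, e2_|e23 = e3, e3_|e23 = -e2:
e1 coeff: -v2*b12 - v3*b13 = -(1)*(4) - (-3)*(3) = 5
e2 coeff: v1*b12 - v3*b23 = (3)*(4) - (-3)*(4) = 24
e3 coeff: v1*b13 + v2*b23 = (3)*(3) + (1)*(4) = 13
v _| B = 5*e1 + 24*e2 + 13*e3


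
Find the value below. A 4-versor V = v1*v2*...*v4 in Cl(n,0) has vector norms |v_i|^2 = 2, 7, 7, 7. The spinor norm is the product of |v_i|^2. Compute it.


Spinor norm N(V) = |v1|^2 * |v2|^2 * ... * |v4|^2
= 2 * 7 * 7 * 7
Running product: 2, 14, 98, 686
N(V) = 686


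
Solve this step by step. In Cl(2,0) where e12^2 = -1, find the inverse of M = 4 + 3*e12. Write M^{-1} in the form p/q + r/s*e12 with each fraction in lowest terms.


M = 4 + 3*e12, where e12^2 = -1.
Since M commutes with its reverse ~M = a - b*e12, M * ~M = a^2 - b^2*e12^2 = a^2 + b^2.
So M^{-1} = ~M / (a^2 + b^2) = (a - b*e12)/(a^2 + b^2).
a^2 + b^2 = 16 + 9 = 25
Scalar part = 4/25 = 4/25
Bivector coeff = -3/25 = -3/25
M^{-1} = 4/25 - 3/25*e12


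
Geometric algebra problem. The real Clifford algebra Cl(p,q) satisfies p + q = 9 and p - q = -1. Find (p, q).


We need p + q = 9 and p - q = -1.
Adding: 2p = 9 + (-1) = 8, so p = 4.
Then q = 9 - 4 = 5.
(p, q) = (4, 5)


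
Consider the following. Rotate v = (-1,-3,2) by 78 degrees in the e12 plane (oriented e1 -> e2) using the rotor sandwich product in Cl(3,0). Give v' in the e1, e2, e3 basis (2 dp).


Rotor R = cos(39deg) - sin(39deg)*e12
Rotation angle theta = 2 * 39 = 78 degrees in the e12 plane (e1 -> e2).
The component perpendicular to the plane (e3) is invariant: v'_3 = v3 = 2.00
cos(78deg) = 0.2079, sin(78deg) = 0.9781
v'_1 = v1*cos(theta) - v2*sin(theta) = -1*0.2079 - (-3)*0.9781 = 2.73
v'_2 = v1*sin(theta) + v2*cos(theta) = -1*0.9781 + (-3)*0.2079 = -1.60
v' = 2.73*e1 - 1.60*e2 + 2.00*e3


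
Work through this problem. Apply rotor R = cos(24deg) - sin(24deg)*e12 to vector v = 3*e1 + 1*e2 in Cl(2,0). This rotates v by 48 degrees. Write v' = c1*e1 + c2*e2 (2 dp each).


Rotor R = cos(24deg) - sin(24deg)*e12
Rotation angle theta = 2 * 24 = 48 degrees
v' = R*v*~R rotates v by theta.
cos(48deg) = 0.6691, sin(48deg) = 0.7431
v'_1 = 3*cos(48deg) - 1*sin(48deg)
= 3*0.6691 - 1*0.7431
= 1.26
v'_2 = 3*sin(48deg) + 1*cos(48deg)
= 3*0.7431 + 1*0.6691
= 2.90
v' = 1.26*e1 + 2.90*e2


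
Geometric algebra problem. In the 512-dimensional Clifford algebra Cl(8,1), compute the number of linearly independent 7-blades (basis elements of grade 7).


Number of grade-k basis blades in Cl(p,q) with n = p + q is C(n, k).
n = 8 + 1 = 9
C(9, 7) = 9! / (7! * 2!)
= 362880 / (5040 * 2)
= 36


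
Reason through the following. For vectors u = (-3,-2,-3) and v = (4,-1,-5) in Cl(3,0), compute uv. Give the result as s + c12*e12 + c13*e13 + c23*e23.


In Cl(3,0): e_i^2 = 1, e_ie_j = -e_je_i for i != j.
Scalar part = u . v = (-3)*4 + (-2)*(-1) + (-3)*(-5)
= -12 + 2 + 15 = 5
e12 coeff = (-3)*(-1) - (-2)*4 = 3 - (-8) = 11
e13 coeff = (-3)*(-5) - (-3)*4 = 15 - (-12) = 27
e23 coeff = (-2)*(-5) - (-3)*(-1) = 10 - 3 = 7
uv = 5 + 11*e12 + 27*e13 + 7*e23


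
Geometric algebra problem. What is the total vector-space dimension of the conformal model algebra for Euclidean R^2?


The conformal model of R^2 uses Cl(3,1): the 2 Euclidean generators plus two extra orthogonal generators e+ (e+^2 = +1) and e- (e-^2 = -1), from which the null vectors e0, einf are built.
Number of generators m = 2 + 2 = 4.
dim Cl(p,q) = 2^m = 2^4 = 16


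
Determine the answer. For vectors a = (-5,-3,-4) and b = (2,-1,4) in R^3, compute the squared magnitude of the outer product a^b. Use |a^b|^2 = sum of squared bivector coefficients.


a wedge b = (a1*b2 - a2*b1)*e12 + (a1*b3 - a3*b1)*e13 + (a2*b3 - a3*b2)*e23
e12 coeff: (-5)*(-1) - (-3)*2 = 5 - (-6) = 11
e13 coeff: (-5)*4 - (-4)*2 = -20 - (-8) = -12
e23 coeff: (-3)*4 - (-4)*(-1) = -12 - 4 = -16
|a wedge b|^2 = 11^2 + (-12)^2 + (-16)^2
= 121 + 144 + 256
= 521


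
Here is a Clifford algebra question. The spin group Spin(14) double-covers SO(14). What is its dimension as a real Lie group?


Spin(n) double-covers SO(n); both have Lie algebra so(n) of dimension n(n-1)/2.
n = 14
n(n-1) = 14 * 13 = 182
dim Spin(14) = 182/2 = 91


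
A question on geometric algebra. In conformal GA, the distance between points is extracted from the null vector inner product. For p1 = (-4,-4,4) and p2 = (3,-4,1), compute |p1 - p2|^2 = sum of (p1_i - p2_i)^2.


p1 - p2 = (-7, 0, 3)
|p1 - p2|^2 = (-7)^2 + 0^2 + 3^2
= 49 + 0 + 9
= 58


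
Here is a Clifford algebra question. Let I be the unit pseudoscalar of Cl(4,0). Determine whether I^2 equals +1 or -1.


The pseudoscalar I = e1...e_n (product of all n generators) of Cl(p,q) satisfies I^2 = (-1)^(q + n(n-1)/2).
p = 4, q = 0, n = p + q = 4
n(n-1)/2 = 4 * 3 / 2 = 6
Exponent = q + n(n-1)/2 = 0 + 6 = 6
I^2 = (-1)^6 = +1


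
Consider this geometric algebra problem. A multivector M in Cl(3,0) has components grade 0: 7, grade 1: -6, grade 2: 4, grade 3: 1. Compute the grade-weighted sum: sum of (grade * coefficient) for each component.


Grade-weighted sum = sum of grade_k * coefficient_k
0*7 = 0
1*(-6) = -6
2*4 = 8
3*1 = 3
Total = 0 + (-6) + 8 + 3 = 5


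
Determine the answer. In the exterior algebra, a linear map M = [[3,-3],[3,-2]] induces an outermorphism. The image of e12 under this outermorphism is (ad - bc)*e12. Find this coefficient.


The outermorphism of a linear map f sends e1^e2 to f(e1)^f(e2).
f(e1) = 3*e1 + 3*e2
f(e2) = -3*e1 - 2*e2
f(e1) ^ f(e2) = (3*e1 + 3*e2) ^ (-3*e1 - 2*e2)
= 3*(-2)*e12 + 3*(-3)*e21
= (-6 - (-9))*e12
= 3*e12
Coefficient = 3


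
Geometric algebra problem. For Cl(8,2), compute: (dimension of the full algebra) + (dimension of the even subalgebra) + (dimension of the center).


n = 8 + 2 = 10
Total dim = 2^10 = 1024
Even subalgebra dim = 2^9 = 512
n is even, so center dim = 1
Sum = 1024 + 512 + 1 = 1537


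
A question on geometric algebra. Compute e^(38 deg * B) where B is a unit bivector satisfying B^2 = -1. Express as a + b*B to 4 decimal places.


For a unit bivector B with B^2 = -1, the exponential series gives
e^(theta*B) = cos(theta) + sin(theta)*B (the GA analogue of Euler's formula).
theta = 38 degrees = 0.663225 rad
cos(38 deg) = 0.7880
sin(38 deg) = 0.6157
exp(theta*B) = 0.7880 + 0.6157*B


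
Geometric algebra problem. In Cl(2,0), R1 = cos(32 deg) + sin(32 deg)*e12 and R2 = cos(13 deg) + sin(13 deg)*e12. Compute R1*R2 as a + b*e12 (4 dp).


Same-plane rotors commute and their half-angles add:
R1*R2 = cos(a1 + a2) + sin(a1 + a2)*e12.
a1 + a2 = 32 + 13 = 45 deg
cos(45 deg) = 0.7071
sin(45 deg) = 0.7071
R1*R2 = 0.7071 + 0.7071*e12


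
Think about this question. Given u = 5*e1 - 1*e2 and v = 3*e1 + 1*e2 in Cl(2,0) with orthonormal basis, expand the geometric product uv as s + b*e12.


Expand: (5*e1 - 1*e2)(3*e1 + 1*e2)
= 5*3*e1e1 + 5*1*e1e2 + (-1)*3*e2e1 + (-1)*1*e2e2
Using e1^2 = e2^2 = 1, e2e1 = -e1e2:
Scalar part s = 5*3 + (-1)*1 = 15 + (-1) = 14
Bivector part b = 5*1 - (-1)*3 = 5 - (-3) = 8
uv = 14 + 8*e12


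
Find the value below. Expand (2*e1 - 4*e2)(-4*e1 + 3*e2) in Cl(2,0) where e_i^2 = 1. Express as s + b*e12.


Expand: (2*e1 - 4*e2)(-4*e1 + 3*e2)
= 2*(-4)*e1e1 + 2*3*e1e2 + (-4)*(-4)*e2e1 + (-4)*3*e2e2
Using e1^2 = e2^2 = 1, e2e1 = -e1e2:
Scalar part s = 2*(-4) + (-4)*3 = -8 + (-12) = -20
Bivector part b = 2*3 - (-4)*(-4) = 6 - 16 = -10
uv = -20 - 10*e12


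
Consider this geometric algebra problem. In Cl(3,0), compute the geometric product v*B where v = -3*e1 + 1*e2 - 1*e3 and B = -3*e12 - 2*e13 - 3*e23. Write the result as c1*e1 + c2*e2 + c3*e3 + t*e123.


vB has grade-1 (vector) and grade-3 (trivector) parts: vB = (v _| B) + (v ^ B).
Vector part <vB>_1:
  e1: -v2*b12 - v3*b13 = -(1)*(-3) - (-1)*(-2) = 1
  e2: v1*b12 - v3*b23 = (-3)*(-3) - (-1)*(-3) = 6
  e3: v1*b13 + v2*b23 = (-3)*(-2) + (1)*(-3) = 3
Trivector part <vB>_3:
  e123: v1*b23 - v2*b13 + v3*b12 = (-3)*(-3) - (1)*(-2) + (-1)*(-3) = 14
vB = 1*e1 + 6*e2 + 3*e3 + 14*e123


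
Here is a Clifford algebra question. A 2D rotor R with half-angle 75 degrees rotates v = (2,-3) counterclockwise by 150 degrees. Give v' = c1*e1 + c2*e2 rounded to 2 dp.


Rotor R = cos(75deg) - sin(75deg)*e12
Rotation angle theta = 2 * 75 = 150 degrees
v' = R*v*~R rotates v by theta.
cos(150deg) = -0.8660, sin(150deg) = 0.5000
v'_1 = 2*cos(150deg) - (-3)*sin(150deg)
= 2*(-0.8660) - (-3)*0.5000
= -0.23
v'_2 = 2*sin(150deg) + (-3)*cos(150deg)
= 2*0.5000 + (-3)*(-0.8660)
= 3.60
v' = -0.23*e1 + 3.60*e2


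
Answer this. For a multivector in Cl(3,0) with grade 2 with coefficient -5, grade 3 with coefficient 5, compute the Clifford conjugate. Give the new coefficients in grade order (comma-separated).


Clifford conjugate sign for grade k: (-1)^(k(k+1)/2)
Grade 2: (-1)^(2*3/2) = (-1)^3 = -1, coeff -5 -> 5
Grade 3: (-1)^(3*4/2) = (-1)^6 = 1, coeff 5 -> 5
Conjugated coefficients: 5, 5


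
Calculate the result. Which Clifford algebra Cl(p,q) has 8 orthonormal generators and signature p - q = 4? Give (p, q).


We need p + q = 8 and p - q = 4.
Adding: 2p = 8 + 4 = 12, so p = 6.
Then q = 8 - 6 = 2.
(p, q) = (6, 2)


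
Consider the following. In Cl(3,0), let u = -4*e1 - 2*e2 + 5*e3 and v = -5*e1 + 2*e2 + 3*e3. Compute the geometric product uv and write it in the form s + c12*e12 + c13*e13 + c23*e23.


In Cl(3,0): e_i^2 = 1, e_ie_j = -e_je_i for i != j.
Scalar part = u . v = (-4)*(-5) + (-2)*2 + 5*3
= 20 + (-4) + 15 = 31
e12 coeff = (-4)*2 - (-2)*(-5) = -8 - 10 = -18
e13 coeff = (-4)*3 - 5*(-5) = -12 - (-25) = 13
e23 coeff = (-2)*3 - 5*2 = -6 - 10 = -16
uv = 31 - 18*e12 + 13*e13 - 16*e23


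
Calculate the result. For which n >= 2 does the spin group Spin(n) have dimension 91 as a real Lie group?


dim Spin(n) = dim so(n) = n(n-1)/2.
Solve n(n-1)/2 = 91, i.e. n^2 - n - 182 = 0.
Discriminant = 1 + 8*91 = 729
n = (1 + sqrt(729))/2 = (1 + 27)/2 = 14


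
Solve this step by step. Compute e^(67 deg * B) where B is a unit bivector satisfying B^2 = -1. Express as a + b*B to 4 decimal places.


For a unit bivector B with B^2 = -1, the exponential series gives
e^(theta*B) = cos(theta) + sin(theta)*B (the GA analogue of Euler's formula).
theta = 67 degrees = 1.169371 rad
cos(67 deg) = 0.3907
sin(67 deg) = 0.9205
exp(theta*B) = 0.3907 + 0.9205*B


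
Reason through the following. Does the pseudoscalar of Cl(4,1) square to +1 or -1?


The pseudoscalar I = e1...e_n (product of all n generators) of Cl(p,q) satisfies I^2 = (-1)^(q + n(n-1)/2).
p = 4, q = 1, n = p + q = 5
n(n-1)/2 = 5 * 4 / 2 = 10
Exponent = q + n(n-1)/2 = 1 + 10 = 11
I^2 = (-1)^11 = -1


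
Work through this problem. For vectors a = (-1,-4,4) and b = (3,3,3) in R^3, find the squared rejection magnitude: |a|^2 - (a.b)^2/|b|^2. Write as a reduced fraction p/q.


|a|^2 = (-1)^2 + (-4)^2 + 4^2 = 33
|b|^2 = 3^2 + 3^2 + 3^2 = 27
a . b = (-1)*3 + (-4)*3 + 4*3 = -3
(a.b)^2 = (-3)^2 = 9
|rej|^2 = 33 - 9/27
= (891 - 9)/27
= 882/27
In lowest terms: 98/3


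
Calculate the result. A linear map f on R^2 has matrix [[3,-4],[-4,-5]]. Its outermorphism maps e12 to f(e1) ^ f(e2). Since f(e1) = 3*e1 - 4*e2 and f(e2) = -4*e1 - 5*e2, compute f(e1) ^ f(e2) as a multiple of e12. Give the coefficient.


The outermorphism of a linear map f sends e1^e2 to f(e1)^f(e2).
f(e1) = 3*e1 - 4*e2
f(e2) = -4*e1 - 5*e2
f(e1) ^ f(e2) = (3*e1 - 4*e2) ^ (-4*e1 - 5*e2)
= 3*(-5)*e12 + (-4)*(-4)*e21
= (-15 - 16)*e12
= -31*e12
Coefficient = -31


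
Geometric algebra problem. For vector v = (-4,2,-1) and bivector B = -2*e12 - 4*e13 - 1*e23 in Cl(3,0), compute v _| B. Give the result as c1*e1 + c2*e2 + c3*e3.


Left contraction v _| B = <vB>_1 (grade-1 part of the geometric product vB).
Using e1_|e12 = e2, e2_|e12 = -e1, e1_|e13 = e3, e3_|e13 = -e1, e2_|e23 = e3, e3_|e23 = -e2:
e1 coeff: -v2*b12 - v3*b13 = -(2)*(-2) - (-1)*(-4) = 0
e2 coeff: v1*b12 - v3*b23 = (-4)*(-2) - (-1)*(-1) = 7
e3 coeff: v1*b13 + v2*b23 = (-4)*(-4) + (2)*(-1) = 14
v _| B = 0*e1 + 7*e2 + 14*e3


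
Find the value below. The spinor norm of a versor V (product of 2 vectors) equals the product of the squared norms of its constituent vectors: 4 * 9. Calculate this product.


Spinor norm N(V) = |v1|^2 * |v2|^2 * ... * |v2|^2
= 4 * 9
Running product: 4, 36
N(V) = 36


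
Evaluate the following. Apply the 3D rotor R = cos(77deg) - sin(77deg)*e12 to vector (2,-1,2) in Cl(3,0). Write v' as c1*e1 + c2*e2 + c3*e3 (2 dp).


Rotor R = cos(77deg) - sin(77deg)*e12
Rotation angle theta = 2 * 77 = 154 degrees in the e12 plane (e1 -> e2).
The component perpendicular to the plane (e3) is invariant: v'_3 = v3 = 2.00
cos(154deg) = -0.8988, sin(154deg) = 0.4384
v'_1 = v1*cos(theta) - v2*sin(theta) = 2*(-0.8988) - (-1)*0.4384 = -1.36
v'_2 = v1*sin(theta) + v2*cos(theta) = 2*0.4384 + (-1)*(-0.8988) = 1.78
v' = -1.36*e1 + 1.78*e2 + 2.00*e3


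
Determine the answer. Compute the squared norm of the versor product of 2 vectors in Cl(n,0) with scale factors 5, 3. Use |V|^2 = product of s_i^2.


Each vector v_i has |v_i|^2 = s_i^2
Squared scales: 5^2 = 25, 3^2 = 9
|V|^2 = 25 * 9
= 225


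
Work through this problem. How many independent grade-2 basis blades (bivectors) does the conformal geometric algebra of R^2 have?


The conformal model of R^2 uses Cl(3,1) with m = 2 + 2 = 4 generators.
Number of grade-2 blades = C(m, 2) = C(4, 2)
= 4*3/2 = 6


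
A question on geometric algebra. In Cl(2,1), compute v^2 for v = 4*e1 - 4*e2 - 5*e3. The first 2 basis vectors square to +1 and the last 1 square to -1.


v^2 = sum of c_i^2 * e_i^2
Positive signature terms (e_i^2 = +1): 4^2 + (-4)^2 = 32
Negative signature terms (e_j^2 = -1): (-5)^2 = 25
v^2 = 32 - 25 = 7


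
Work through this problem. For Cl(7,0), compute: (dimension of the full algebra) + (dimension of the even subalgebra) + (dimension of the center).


n = 7 + 0 = 7
Total dim = 2^7 = 128
Even subalgebra dim = 2^6 = 64
n is odd, so center dim = 2
Sum = 128 + 64 + 2 = 194


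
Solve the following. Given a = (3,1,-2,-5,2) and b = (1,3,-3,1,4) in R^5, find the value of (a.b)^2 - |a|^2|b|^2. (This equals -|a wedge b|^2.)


a . b = 3*1 + 1*3 + (-2)*(-3) + (-5)*1 + 2*4
= 3 + 3 + 6 + (-5) + 8 = 15
|a|^2 = 3^2 + 1^2 + (-2)^2 + (-5)^2 + 2^2 = 43
|b|^2 = 1^2 + 3^2 + (-3)^2 + 1^2 + 4^2 = 36
(a.b)^2 = 15^2 = 225
|a|^2 * |b|^2 = 43 * 36 = 1548
Result = 225 - 1548 = -1323


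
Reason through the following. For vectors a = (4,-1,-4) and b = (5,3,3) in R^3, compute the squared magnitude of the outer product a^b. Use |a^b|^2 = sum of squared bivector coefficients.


a wedge b = (a1*b2 - a2*b1)*e12 + (a1*b3 - a3*b1)*e13 + (a2*b3 - a3*b2)*e23
e12 coeff: 4*3 - (-1)*5 = 12 - (-5) = 17
e13 coeff: 4*3 - (-4)*5 = 12 - (-20) = 32
e23 coeff: (-1)*3 - (-4)*3 = -3 - (-12) = 9
|a wedge b|^2 = 17^2 + 32^2 + 9^2
= 289 + 1024 + 81
= 1394


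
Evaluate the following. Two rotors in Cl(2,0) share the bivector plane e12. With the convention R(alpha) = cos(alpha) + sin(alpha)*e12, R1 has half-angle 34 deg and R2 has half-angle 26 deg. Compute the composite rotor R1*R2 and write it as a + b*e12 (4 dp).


Same-plane rotors commute and their half-angles add:
R1*R2 = cos(a1 + a2) + sin(a1 + a2)*e12.
a1 + a2 = 34 + 26 = 60 deg
cos(60 deg) = 0.5000
sin(60 deg) = 0.8660
R1*R2 = 0.5000 + 0.8660*e12


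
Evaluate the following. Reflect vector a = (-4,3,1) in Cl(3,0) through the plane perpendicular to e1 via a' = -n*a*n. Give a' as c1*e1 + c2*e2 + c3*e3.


Reflection formula: a' = -n*a*n, with n = e1 (unit vector, n^2 = 1).
For reflection through hyperplane perp to e1:
The component along e1 flips sign, others stay.
a = (-4, 3, 1)
a' = (4, 3, 1)
a' = 4*e1 + 3*e2 + 1*e3


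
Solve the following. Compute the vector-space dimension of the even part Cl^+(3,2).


Even subalgebra dimension = 2^(n-1)
n = 3 + 2 = 5
2^(5 - 1) = 2^4 = 16
Verification: sum of C(5,k) for even k = 1 + 10 + 5 = 16
Result = 16


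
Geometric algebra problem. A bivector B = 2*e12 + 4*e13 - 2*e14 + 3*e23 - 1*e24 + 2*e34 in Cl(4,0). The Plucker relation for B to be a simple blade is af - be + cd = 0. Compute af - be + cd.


Plucker relation: af - be + cd
a*f = 2*2 = 4
b*e = 4*(-1) = -4
c*d = (-2)*3 = -6
af - be + cd = 4 - (-4) + (-6)
= 2


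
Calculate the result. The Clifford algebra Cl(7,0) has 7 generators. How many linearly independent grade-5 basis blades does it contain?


Number of grade-k basis blades in Cl(p,q) with n = p + q is C(n, k).
n = 7 + 0 = 7
C(7, 5) = 7! / (5! * 2!)
= 5040 / (120 * 2)
= 21


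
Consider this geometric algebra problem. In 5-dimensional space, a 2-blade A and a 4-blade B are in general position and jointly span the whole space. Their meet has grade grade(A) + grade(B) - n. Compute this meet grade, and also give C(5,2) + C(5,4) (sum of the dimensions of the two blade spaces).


Meet grade = grade(A) + grade(B) - n
= 2 + 4 - 5 = 1
C(5,2) = 10
C(5,4) = 5
dim_A + dim_B = 10 + 5 = 15


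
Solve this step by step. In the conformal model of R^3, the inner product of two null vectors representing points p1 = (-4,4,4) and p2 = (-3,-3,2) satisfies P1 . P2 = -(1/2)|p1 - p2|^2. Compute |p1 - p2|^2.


p1 - p2 = (-1, 7, 2)
|p1 - p2|^2 = (-1)^2 + 7^2 + 2^2
= 1 + 49 + 4
= 54


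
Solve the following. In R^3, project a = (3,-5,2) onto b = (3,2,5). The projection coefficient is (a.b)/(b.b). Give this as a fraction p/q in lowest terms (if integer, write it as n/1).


Projection coefficient = (a . b) / (b . b)
a . b = 3*3 + (-5)*2 + 2*5
= 9 + (-10) + 10 = 9
b . b = 3^2 + 2^2 + 5^2
= 9 + 4 + 25 = 38
Coefficient = 9/38
In lowest terms: 9/38


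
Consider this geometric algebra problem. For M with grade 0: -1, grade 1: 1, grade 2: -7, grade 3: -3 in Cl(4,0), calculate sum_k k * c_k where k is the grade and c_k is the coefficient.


Grade-weighted sum = sum of grade_k * coefficient_k
0*(-1) = 0
1*1 = 1
2*(-7) = -14
3*(-3) = -9
Total = 0 + 1 + (-14) + (-9) = -22


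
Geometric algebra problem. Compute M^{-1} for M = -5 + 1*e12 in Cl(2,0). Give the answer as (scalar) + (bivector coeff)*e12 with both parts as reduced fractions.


M = -5 + 1*e12, where e12^2 = -1.
Since M commutes with its reverse ~M = a - b*e12, M * ~M = a^2 - b^2*e12^2 = a^2 + b^2.
So M^{-1} = ~M / (a^2 + b^2) = (a - b*e12)/(a^2 + b^2).
a^2 + b^2 = 25 + 1 = 26
Scalar part = -5/26 = -5/26
Bivector coeff = -1/26 = -1/26
M^{-1} = -5/26 - 1/26*e12


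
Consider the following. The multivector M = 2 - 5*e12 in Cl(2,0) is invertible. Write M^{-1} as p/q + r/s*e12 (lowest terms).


M = 2 - 5*e12, where e12^2 = -1.
Since M commutes with its reverse ~M = a - b*e12, M * ~M = a^2 - b^2*e12^2 = a^2 + b^2.
So M^{-1} = ~M / (a^2 + b^2) = (a - b*e12)/(a^2 + b^2).
a^2 + b^2 = 4 + 25 = 29
Scalar part = 2/29 = 2/29
Bivector coeff = 5/29 = 5/29
M^{-1} = 2/29 + 5/29*e12
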